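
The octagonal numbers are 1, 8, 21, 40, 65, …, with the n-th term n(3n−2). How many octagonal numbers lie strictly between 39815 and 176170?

The n-th octagonal number is n(3n−2).
Smallest index with value > 39815: n = 116 (giving 40136).
Largest index with value < 176170: n = 242 (giving 175208).
Indices 116 through 242: 127 terms.

127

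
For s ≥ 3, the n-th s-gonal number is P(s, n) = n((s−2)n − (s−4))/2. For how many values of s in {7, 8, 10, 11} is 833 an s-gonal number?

2

s = 7: P(7, 18) = 783 and P(7, 19) = 874; 833 is not s-gonal.
s = 8: P(8, 17) = 833. ✓
s = 10: P(10, 14) = 742 and P(10, 15) = 855; 833 is not s-gonal.
s = 11: P(11, 14) = 833. ✓
Hits: s ∈ {8, 11} → 2.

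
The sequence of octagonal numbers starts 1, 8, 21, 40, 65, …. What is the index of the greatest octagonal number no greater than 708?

Solve n(3n−2) ≤ 708 for integer n.
n = 15 gives 645 ≤ 708, while n = 16 gives 736 > 708; so the answer is index 15.

15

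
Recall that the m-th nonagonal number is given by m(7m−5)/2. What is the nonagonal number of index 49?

49·(7·49 − 5)/2 = 49·338/2 = 49·169 = 8281.

8281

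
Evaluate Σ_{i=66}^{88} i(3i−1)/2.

205183

Σ i(3i−1)/2 = (3Σi² − Σi) / 2 over i = 66..88.
Σi = 3916 − 2145 = 1771 and Σi² = 231044 − 93665 = 137379.
(3·137379 − 1·1771) / 2 = 410366/2 = 205183.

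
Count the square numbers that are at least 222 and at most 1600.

26

The n-th square number is n².
Smallest index with value ≥ 222: n = 15 (giving 225).
Largest index with value ≤ 1600: n = 40 (giving 1600).
Indices 15 through 40: 26 terms.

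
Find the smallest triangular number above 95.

105

Solve n(n+1)/2 > 95 for integer n.
The largest n with value ≤ 95 is 13 (since 91 ≤ 95 < 105), so the first above is n = 14, value 105.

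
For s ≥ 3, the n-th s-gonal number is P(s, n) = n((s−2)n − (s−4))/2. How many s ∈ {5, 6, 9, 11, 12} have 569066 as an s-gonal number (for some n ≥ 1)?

1

s = 5: P(5, 616) = 568876 and P(5, 617) = 570725; 569066 is not s-gonal.
s = 6: P(6, 533) = 567645 and P(6, 534) = 569778; 569066 is not s-gonal.
s = 9: P(9, 403) = 567424 and P(9, 404) = 570246; 569066 is not s-gonal.
s = 11: P(11, 356) = 569066. ✓
s = 12: P(12, 337) = 566497 and P(12, 338) = 569868; 569066 is not s-gonal.
Hits: s ∈ {11} → 1.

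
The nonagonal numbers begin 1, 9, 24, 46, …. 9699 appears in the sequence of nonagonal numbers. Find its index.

Set n(7n−5)/2 = 9699, giving 7n² − 5n − 19398 = 0.
The discriminant is 25 + 56·9699 = 543169, and √543169 = 737.
So n = (5 + 737) / 14 = 742/14 = 53.
Check: 53·(7·53 − 5)/2 = 9699. ✓

53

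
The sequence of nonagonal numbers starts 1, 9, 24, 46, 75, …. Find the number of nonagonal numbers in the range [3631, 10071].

22

The n-th nonagonal number is n(7n−5)/2.
Smallest index with value ≥ 3631: n = 33 (giving 3729).
Largest index with value ≤ 10071: n = 54 (giving 10071).
Indices 33 through 54: 22 terms.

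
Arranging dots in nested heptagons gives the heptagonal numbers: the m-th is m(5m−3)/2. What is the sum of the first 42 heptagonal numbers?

Σ i(5i−3)/2 = (5Σi² − 3Σi) / 2 over i = 1..42.
Σi = 903 and Σi² = 25585.
(5·25585 − 3·903) / 2 = 125216/2 = 62608.

62608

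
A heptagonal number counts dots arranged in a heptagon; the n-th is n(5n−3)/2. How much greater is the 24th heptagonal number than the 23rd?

116

Consecutive heptagonal numbers differ by 5n − 4: here 5·24 − 4 = 116.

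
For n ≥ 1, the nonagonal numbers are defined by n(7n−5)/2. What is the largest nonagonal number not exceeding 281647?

281586

Solve n(7n−5)/2 ≤ 281647 for integer n.
n = 284 gives 281586 ≤ 281647, while n = 285 gives 283575 > 281647; so the answer is 281586.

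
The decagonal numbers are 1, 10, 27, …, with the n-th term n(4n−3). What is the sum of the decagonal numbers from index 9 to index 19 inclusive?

8602

Σ i(4i−3) = 4Σi² − 3Σi over i = 9..19.
Σi = 190 − 36 = 154 and Σi² = 2470 − 204 = 2266.
4·2266 − 3·154 = 8602.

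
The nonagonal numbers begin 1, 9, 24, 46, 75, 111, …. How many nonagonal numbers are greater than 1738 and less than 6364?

20

The n-th nonagonal number is n(7n−5)/2.
Smallest index with value > 1738: n = 23 (giving 1794).
Largest index with value < 6364: n = 42 (giving 6069).
Indices 23 through 42: 20 terms.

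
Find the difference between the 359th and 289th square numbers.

359² = 128881 and 289² = 83521.
Difference: 128881 − 83521 = 45360.

45360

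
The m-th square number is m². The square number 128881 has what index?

We need n² = 128881, so n = √128881 = 359.
Check: 359² = 128881. ✓

359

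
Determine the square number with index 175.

The 175th square number is n² with n = 175.
175² = 30625.

30625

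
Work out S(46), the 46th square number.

The 46th square number is n² with n = 46.
46² = 2116.

2116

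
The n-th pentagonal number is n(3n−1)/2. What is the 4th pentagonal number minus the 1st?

4·(3·4 − 1)/2 = 22 and 1·(3·1 − 1)/2 = 1.
Difference: 22 − 1 = 21.

21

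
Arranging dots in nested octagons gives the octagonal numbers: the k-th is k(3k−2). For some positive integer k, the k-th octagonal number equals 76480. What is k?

160

Set n(3n−2) = 76480, giving 3n² − 2n − 76480 = 0.
The discriminant is 4 + 12·76480 = 917764, and √917764 = 958.
So n = (2 + 958) / 6 = 960/6 = 160.
Check: 160·(3·160 − 2) = 76480. ✓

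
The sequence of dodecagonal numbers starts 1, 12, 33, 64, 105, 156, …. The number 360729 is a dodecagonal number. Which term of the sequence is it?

Set n(5n−4) = 360729, giving 5n² − 4n − 360729 = 0.
The discriminant is 16 + 20·360729 = 7214596, and √7214596 = 2686.
So n = (4 + 2686) / 10 = 2690/10 = 269.

269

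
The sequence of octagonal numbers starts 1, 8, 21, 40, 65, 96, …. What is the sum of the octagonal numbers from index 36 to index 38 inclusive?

Σ i(3i−2) = 3Σi² − 2Σi over i = 36..38.
Σi = 741 − 630 = 111 and Σi² = 19019 − 14910 = 4109.
3·4109 − 2·111 = 12105.

12105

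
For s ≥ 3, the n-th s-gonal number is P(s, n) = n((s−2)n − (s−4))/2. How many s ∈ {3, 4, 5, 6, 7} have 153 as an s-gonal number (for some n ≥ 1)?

s = 3: P(3, 17) = 153. ✓
s = 4: P(4, 12) = 144 and P(4, 13) = 169; 153 is not s-gonal.
s = 5: P(5, 10) = 145 and P(5, 11) = 176; 153 is not s-gonal.
s = 6: P(6, 9) = 153. ✓
s = 7: P(7, 8) = 148 and P(7, 9) = 189; 153 is not s-gonal.
Hits: s ∈ {3, 6} → 2.

2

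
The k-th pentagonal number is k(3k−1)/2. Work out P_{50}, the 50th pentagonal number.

3725

The 50th pentagonal number is n(3n−1)/2 with n = 50.
50·(3·50 − 1)/2 = 50·149/2 = 3725.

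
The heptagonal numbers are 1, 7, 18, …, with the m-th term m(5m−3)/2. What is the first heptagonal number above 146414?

Solve n(5n−3)/2 > 146414 for integer n.
The largest n with value ≤ 146414 is 242 (since 146047 ≤ 146414 < 147258), so the first above is n = 243, value 147258.

147258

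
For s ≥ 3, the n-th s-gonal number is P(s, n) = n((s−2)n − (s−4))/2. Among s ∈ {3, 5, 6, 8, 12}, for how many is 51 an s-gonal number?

1

s = 3: P(3, 9) = 45 and P(3, 10) = 55; 51 is not s-gonal.
s = 5: P(5, 6) = 51. ✓
s = 6: P(6, 5) = 45 and P(6, 6) = 66; 51 is not s-gonal.
s = 8: P(8, 4) = 40 and P(8, 5) = 65; 51 is not s-gonal.
s = 12: P(12, 3) = 33 and P(12, 4) = 64; 51 is not s-gonal.
Hits: s ∈ {5} → 1.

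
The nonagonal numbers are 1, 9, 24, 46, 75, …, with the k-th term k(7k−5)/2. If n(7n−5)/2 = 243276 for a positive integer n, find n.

Set n(7n−5)/2 = 243276, giving 7n² − 5n − 486552 = 0.
The discriminant is 25 + 56·243276 = 13623481, and √13623481 = 3691.
So n = (5 + 3691) / 14 = 3696/14 = 264.

264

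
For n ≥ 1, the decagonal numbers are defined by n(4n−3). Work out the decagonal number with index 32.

4000

The 32nd decagonal number is n(4n−3) with n = 32.
32·(4·32 − 3) = 32·125 = 4000.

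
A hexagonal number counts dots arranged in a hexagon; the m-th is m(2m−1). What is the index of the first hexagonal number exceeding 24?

4

Solve n(2n−1) > 24 for integer n.
The largest n with value ≤ 24 is 3 (since 15 ≤ 24 < 28), so the first above is n = 4, value 28.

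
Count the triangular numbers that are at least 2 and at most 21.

The n-th triangular number is n(n+1)/2.
Smallest index with value ≥ 2: n = 2 (giving 3).
Largest index with value ≤ 21: n = 6 (giving 21).
Indices 2 through 6: 5 terms.

5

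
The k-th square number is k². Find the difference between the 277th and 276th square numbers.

n² − (n−1)² = 2n − 1, so 277² − 276² = 2·277 − 1 = 553.

553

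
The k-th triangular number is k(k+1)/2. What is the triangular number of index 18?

The 18th triangular number is n(n+1)/2 with n = 18.
18·19/2 = 342/2 = 171.

171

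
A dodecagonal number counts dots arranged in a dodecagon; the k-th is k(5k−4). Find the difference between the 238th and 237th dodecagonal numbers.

2371

Consecutive dodecagonal numbers differ by 10n − 9: here 10·238 − 9 = 2371.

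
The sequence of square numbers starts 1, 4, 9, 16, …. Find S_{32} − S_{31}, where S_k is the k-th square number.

n² − (n−1)² = 2n − 1, so 32² − 31² = 2·32 − 1 = 63.

63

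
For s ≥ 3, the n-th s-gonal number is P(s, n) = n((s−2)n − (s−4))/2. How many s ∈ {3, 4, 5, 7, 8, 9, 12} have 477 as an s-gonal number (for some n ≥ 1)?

s = 3: P(3, 30) = 465 and P(3, 31) = 496; 477 is not s-gonal.
s = 4: P(4, 21) = 441 and P(4, 22) = 484; 477 is not s-gonal.
s = 5: P(5, 18) = 477. ✓
s = 7: P(7, 14) = 469 and P(7, 15) = 540; 477 is not s-gonal.
s = 8: P(8, 12) = 408 and P(8, 13) = 481; 477 is not s-gonal.
s = 9: P(9, 12) = 474 and P(9, 13) = 559; 477 is not s-gonal.
s = 12: P(12, 10) = 460 and P(12, 11) = 561; 477 is not s-gonal.
Hits: s ∈ {5} → 1.

1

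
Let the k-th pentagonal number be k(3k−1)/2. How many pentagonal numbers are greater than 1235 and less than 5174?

The n-th pentagonal number is n(3n−1)/2.
Smallest index with value > 1235: n = 29 (giving 1247).
Largest index with value < 5174: n = 58 (giving 5017).
Indices 29 through 58: 30 terms.

30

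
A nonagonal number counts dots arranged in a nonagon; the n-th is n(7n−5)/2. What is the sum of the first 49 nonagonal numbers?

138425

Σ i(7i−5)/2 = (7Σi² − 5Σi) / 2 over i = 1..49.
Σi = 1225 and Σi² = 40425.
(7·40425 − 5·1225) / 2 = 276850/2 = 138425.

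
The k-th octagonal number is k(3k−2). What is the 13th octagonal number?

The 13th octagonal number is n(3n−2) with n = 13.
13·(3·13 − 2) = 13·37 = 481.

481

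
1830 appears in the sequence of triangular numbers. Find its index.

Set n(n+1)/2 = 1830, giving n² + n − 3660 = 0.
The discriminant is 1 + 8·1830 = 14641, and √14641 = 121.
So n = (-1 + 121) / 2 = 120/2 = 60.

60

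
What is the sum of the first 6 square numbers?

91

Σ_{i=1}^{6} i² = 6·7·13/6 = 91.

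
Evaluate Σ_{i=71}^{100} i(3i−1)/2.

Σ i(3i−1)/2 = (3Σi² − Σi) / 2 over i = 71..100.
Σi = 5050 − 2485 = 2565 and Σi² = 338350 − 116795 = 221555.
(3·221555 − 1·2565) / 2 = 662100/2 = 331050.

331050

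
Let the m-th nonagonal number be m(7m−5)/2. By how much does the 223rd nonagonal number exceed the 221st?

223·(7·223 − 5)/2 = 173494 and 221·(7·221 − 5)/2 = 170391.
Difference: 173494 − 170391 = 3103.

3103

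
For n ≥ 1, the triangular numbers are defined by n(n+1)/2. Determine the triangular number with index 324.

52650

The 324th triangular number is n(n+1)/2 with n = 324.
324·325/2 = 105300/2 = 52650.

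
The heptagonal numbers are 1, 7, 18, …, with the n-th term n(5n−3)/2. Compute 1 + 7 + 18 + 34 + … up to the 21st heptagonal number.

Σ i(5i−3)/2 = (5Σi² − 3Σi) / 2 over i = 1..21.
Σi = 231 and Σi² = 3311.
(5·3311 − 3·231) / 2 = 15862/2 = 7931.

7931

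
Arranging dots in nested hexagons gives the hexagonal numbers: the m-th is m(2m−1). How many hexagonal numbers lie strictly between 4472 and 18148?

48

The n-th hexagonal number is n(2n−1).
Smallest index with value > 4472: n = 48 (giving 4560).
Largest index with value < 18148: n = 95 (giving 17955).
Indices 48 through 95: 48 terms.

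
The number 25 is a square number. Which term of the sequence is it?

We need n² = 25, so n = √25 = 5.
Check: 5² = 25. ✓

5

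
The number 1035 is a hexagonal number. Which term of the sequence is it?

23

Set n(2n−1) = 1035, giving 2n² − n − 1035 = 0.
So n = (1 + 91) / 4 = 92/4 = 23.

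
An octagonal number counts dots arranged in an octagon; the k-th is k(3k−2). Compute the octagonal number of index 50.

50·(3·50 − 2) = 50·148 = 7400.

7400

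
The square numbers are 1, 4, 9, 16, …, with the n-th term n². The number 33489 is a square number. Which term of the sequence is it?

183

We need n² = 33489, so n = √33489 = 183.
Check: 183² = 33489. ✓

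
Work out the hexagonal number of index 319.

203203

The 319th hexagonal number is n(2n−1) with n = 319.
319·(2·319 − 1) = 319·637 = 203203.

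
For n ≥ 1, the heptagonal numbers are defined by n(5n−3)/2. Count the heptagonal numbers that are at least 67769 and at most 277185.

169

The n-th heptagonal number is n(5n−3)/2.
Smallest index with value ≥ 67769: n = 165 (giving 67815).
Largest index with value ≤ 277185: n = 333 (giving 276723).
Indices 165 through 333: 169 terms.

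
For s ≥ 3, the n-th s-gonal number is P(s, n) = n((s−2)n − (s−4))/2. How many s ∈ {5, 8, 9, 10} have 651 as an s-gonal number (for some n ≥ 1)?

2

s = 5: P(5, 21) = 651. ✓
s = 8: P(8, 15) = 645 and P(8, 16) = 736; 651 is not s-gonal.
s = 9: P(9, 14) = 651. ✓
s = 10: P(10, 13) = 637 and P(10, 14) = 742; 651 is not s-gonal.
Hits: s ∈ {5, 9} → 2.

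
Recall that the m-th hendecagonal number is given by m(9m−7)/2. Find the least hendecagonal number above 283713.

284886

Solve n(9n−7)/2 > 283713 for integer n.
The largest n with value ≤ 283713 is 251 (since 282626 ≤ 283713 < 284886), so the first above is n = 252, value 284886.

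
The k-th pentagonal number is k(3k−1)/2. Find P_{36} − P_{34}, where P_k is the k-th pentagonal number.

36·(3·36 − 1)/2 = 1926 and 34·(3·34 − 1)/2 = 1717.
Difference: 1926 − 1717 = 209.

209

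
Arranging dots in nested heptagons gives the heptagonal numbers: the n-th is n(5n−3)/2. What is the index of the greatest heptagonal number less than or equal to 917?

19

Solve n(5n−3)/2 ≤ 917 for integer n.
n = 19 gives 874 ≤ 917, while n = 20 gives 970 > 917; so the answer is index 19.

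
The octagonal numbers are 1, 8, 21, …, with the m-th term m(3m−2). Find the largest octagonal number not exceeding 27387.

Solve n(3n−2) ≤ 27387 for integer n.
n = 95 gives 26885 ≤ 27387, while n = 96 gives 27456 > 27387; so the answer is 26885.

26885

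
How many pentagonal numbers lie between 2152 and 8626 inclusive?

38

The n-th pentagonal number is n(3n−1)/2.
Smallest index with value ≥ 2152: n = 39 (giving 2262).
Largest index with value ≤ 8626: n = 76 (giving 8626).
Indices 39 through 76: 38 terms.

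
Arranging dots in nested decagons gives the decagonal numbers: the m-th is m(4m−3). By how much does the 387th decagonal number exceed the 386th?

Consecutive decagonal numbers differ by 8n − 7: here 8·387 − 7 = 3089.

3089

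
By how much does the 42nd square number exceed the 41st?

83

n² − (n−1)² = 2n − 1, so 42² − 41² = 2·42 − 1 = 83.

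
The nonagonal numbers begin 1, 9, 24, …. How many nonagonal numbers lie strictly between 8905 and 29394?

41

The n-th nonagonal number is n(7n−5)/2.
Smallest index with value > 8905: n = 51 (giving 8976).
Largest index with value < 29394: n = 91 (giving 28756).
Indices 51 through 91: 41 terms.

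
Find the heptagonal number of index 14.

469

14·(5·14 − 3)/2 = 14·67/2 = 469.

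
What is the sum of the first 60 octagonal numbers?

217770

Σ i(3i−2) = 3Σi² − 2Σi over i = 1..60.
Σi = 1830 and Σi² = 73810.
3·73810 − 2·1830 = 217770.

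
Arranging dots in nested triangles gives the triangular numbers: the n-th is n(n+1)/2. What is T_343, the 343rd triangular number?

343·344/2 = 117992/2 = 58996.

58996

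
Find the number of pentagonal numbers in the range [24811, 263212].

The n-th pentagonal number is n(3n−1)/2.
Smallest index with value ≥ 24811: n = 129 (giving 24897).
Largest index with value ≤ 263212: n = 419 (giving 263132).
Indices 129 through 419: 291 terms.

291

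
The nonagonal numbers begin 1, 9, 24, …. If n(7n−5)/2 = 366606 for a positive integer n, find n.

Set n(7n−5)/2 = 366606, giving 7n² − 5n − 733212 = 0.
The discriminant is 25 + 56·366606 = 20529961, and √20529961 = 4531.
So n = (5 + 4531) / 14 = 4536/14 = 324.
Check: 324·(7·324 − 5)/2 = 366606. ✓

324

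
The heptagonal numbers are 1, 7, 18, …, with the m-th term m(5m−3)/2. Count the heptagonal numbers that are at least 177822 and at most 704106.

The n-th heptagonal number is n(5n−3)/2.
Smallest index with value ≥ 177822: n = 267 (giving 177822).
Largest index with value ≤ 704106: n = 531 (giving 704106).
Indices 267 through 531: 265 terms.

265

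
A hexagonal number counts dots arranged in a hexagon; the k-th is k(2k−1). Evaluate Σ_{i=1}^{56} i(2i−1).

118636

Σ i(2i−1) = 2Σi² − Σi over i = 1..56.
Σi = 1596 and Σi² = 60116.
2·60116 − 1·1596 = 118636.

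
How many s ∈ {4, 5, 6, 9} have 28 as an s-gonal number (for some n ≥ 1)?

1

s = 4: P(4, 5) = 25 and P(4, 6) = 36; 28 is not s-gonal.
s = 5: P(5, 4) = 22 and P(5, 5) = 35; 28 is not s-gonal.
s = 6: P(6, 4) = 28. ✓
s = 9: P(9, 3) = 24 and P(9, 4) = 46; 28 is not s-gonal.
Hits: s ∈ {6} → 1.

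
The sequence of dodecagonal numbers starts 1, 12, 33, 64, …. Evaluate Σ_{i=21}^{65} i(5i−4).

446235

Σ i(5i−4) = 5Σi² − 4Σi over i = 21..65.
Σi = 2145 − 210 = 1935 and Σi² = 93665 − 2870 = 90795.
5·90795 − 4·1935 = 446235.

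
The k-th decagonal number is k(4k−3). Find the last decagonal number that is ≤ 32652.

Solve n(4n−3) ≤ 32652 for integer n.
n = 90 gives 32130 ≤ 32652, while n = 91 gives 32851 > 32652; so the answer is 32130.

32130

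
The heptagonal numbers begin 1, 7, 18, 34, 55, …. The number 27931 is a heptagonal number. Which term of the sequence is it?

Set n(5n−3)/2 = 27931, giving 5n² − 3n − 55862 = 0.
So n = (3 + 1057) / 10 = 1060/10 = 106.

106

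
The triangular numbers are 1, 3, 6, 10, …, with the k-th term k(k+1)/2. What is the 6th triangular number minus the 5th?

6

Consecutive triangular numbers differ by n: T_{6} − T_{5} = 6.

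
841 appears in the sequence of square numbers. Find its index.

We need n² = 841, so n = √841 = 29.

29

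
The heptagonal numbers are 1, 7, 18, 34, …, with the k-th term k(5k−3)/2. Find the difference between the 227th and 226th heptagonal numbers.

Consecutive heptagonal numbers differ by 5n − 4: here 5·227 − 4 = 1131.

1131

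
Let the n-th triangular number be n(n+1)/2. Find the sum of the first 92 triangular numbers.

Σ i(i+1)/2 = (Σi² + Σi) / 2 over i = 1..92.
Σi = 4278 and Σi² = 263810.
(1·263810 + 1·4278) / 2 = 268088/2 = 134044.

134044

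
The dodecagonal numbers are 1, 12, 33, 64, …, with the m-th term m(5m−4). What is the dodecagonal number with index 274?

The 274th dodecagonal number is n(5n−4) with n = 274.
274·(5·274 − 4) = 274·1366 = 374284.

374284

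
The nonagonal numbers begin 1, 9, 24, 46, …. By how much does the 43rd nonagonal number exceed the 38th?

43·(7·43 − 5)/2 = 6364 and 38·(7·38 − 5)/2 = 4959.
Difference: 6364 − 4959 = 1405.

1405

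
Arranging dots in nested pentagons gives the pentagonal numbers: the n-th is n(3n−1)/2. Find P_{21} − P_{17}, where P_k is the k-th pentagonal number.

21·(3·21 − 1)/2 = 651 and 17·(3·17 − 1)/2 = 425.
Difference: 651 − 425 = 226.

226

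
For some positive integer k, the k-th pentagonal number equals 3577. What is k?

49

Set n(3n−1)/2 = 3577, giving 3n² − n − 7154 = 0.
The discriminant is 1 + 24·3577 = 85849, and √85849 = 293.
So n = (1 + 293) / 6 = 294/6 = 49.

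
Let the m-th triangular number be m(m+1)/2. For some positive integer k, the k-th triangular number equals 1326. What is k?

51

Set n(n+1)/2 = 1326, giving n² + n − 2652 = 0.
So n = (-1 + 103) / 2 = 102/2 = 51.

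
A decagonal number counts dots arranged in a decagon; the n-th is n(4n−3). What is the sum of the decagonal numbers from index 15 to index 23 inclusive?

Σ i(4i−3) = 4Σi² − 3Σi over i = 15..23.
Σi = 276 − 105 = 171 and Σi² = 4324 − 1015 = 3309.
4·3309 − 3·171 = 12723.

12723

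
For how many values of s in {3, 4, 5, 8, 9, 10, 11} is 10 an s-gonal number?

s = 3: P(3, 4) = 10. ✓
s = 4: P(4, 3) = 9 and P(4, 4) = 16; 10 is not s-gonal.
s = 5: P(5, 2) = 5 and P(5, 3) = 12; 10 is not s-gonal.
s = 8: P(8, 2) = 8 and P(8, 3) = 21; 10 is not s-gonal.
s = 9: P(9, 2) = 9 and P(9, 3) = 24; 10 is not s-gonal.
s = 10: P(10, 2) = 10. ✓
s = 11: P(11, 1) = 1 and P(11, 2) = 11; 10 is not s-gonal.
Hits: s ∈ {3, 10} → 2.

2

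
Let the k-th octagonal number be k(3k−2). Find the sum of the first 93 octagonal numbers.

Σ i(3i−2) = 3Σi² − 2Σi over i = 1..93.
Σi = 4371 and Σi² = 272459.
3·272459 − 2·4371 = 808635.

808635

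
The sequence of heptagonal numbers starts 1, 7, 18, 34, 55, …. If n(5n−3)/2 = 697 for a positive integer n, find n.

17

Set n(5n−3)/2 = 697, giving 5n² − 3n − 1394 = 0.
The discriminant is 9 + 40·697 = 27889, and √27889 = 167.
So n = (3 + 167) / 10 = 170/10 = 17.
Check: 17·(5·17 − 3)/2 = 697. ✓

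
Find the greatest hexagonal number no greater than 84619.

Solve n(2n−1) ≤ 84619 for integer n.
n = 205 gives 83845 ≤ 84619, while n = 206 gives 84666 > 84619; so the answer is 83845.

83845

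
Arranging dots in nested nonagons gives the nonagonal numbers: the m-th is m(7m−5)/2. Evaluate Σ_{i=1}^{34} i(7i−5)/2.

46410

Σ i(7i−5)/2 = (7Σi² − 5Σi) / 2 over i = 1..34.
Σi = 595 and Σi² = 13685.
(7·13685 − 5·595) / 2 = 92820/2 = 46410.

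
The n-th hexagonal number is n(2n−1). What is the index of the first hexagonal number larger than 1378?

Solve n(2n−1) > 1378 for integer n.
The largest n with value ≤ 1378 is 26 (since 1326 ≤ 1378 < 1431), so the first above is n = 27, value 1431.

27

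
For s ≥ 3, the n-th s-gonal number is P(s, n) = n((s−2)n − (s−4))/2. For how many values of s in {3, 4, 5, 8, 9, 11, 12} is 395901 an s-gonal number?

s = 3: P(3, 889) = 395605 and P(3, 890) = 396495; 395901 is not s-gonal.
s = 4: P(4, 629) = 395641 and P(4, 630) = 396900; 395901 is not s-gonal.
s = 5: P(5, 513) = 394497 and P(5, 514) = 396037; 395901 is not s-gonal.
s = 8: P(8, 363) = 394581 and P(8, 364) = 396760; 395901 is not s-gonal.
s = 9: P(9, 336) = 394296 and P(9, 337) = 396649; 395901 is not s-gonal.
s = 11: P(11, 297) = 395901. ✓
s = 12: P(12, 281) = 393681 and P(12, 282) = 396492; 395901 is not s-gonal.
Hits: s ∈ {11} → 1.

1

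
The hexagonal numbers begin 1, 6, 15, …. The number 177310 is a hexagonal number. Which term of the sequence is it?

Set n(2n−1) = 177310, giving 2n² − n − 177310 = 0.
So n = (1 + 1191) / 4 = 1192/4 = 298.

298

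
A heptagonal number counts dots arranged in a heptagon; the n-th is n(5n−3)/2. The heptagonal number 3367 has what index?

Set n(5n−3)/2 = 3367, giving 5n² − 3n − 6734 = 0.
The discriminant is 9 + 40·3367 = 134689, and √134689 = 367.
So n = (3 + 367) / 10 = 370/10 = 37.

37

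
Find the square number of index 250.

250² = 62500.

62500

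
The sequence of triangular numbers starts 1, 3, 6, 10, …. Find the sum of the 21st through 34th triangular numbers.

5600

Σ i(i+1)/2 = (Σi² + Σi) / 2 over i = 21..34.
Σi = 595 − 210 = 385 and Σi² = 13685 − 2870 = 10815.
(1·10815 + 1·385) / 2 = 11200/2 = 5600.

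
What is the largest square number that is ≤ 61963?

61504

Solve n² ≤ 61963 for integer n.
n = 248 gives 61504 ≤ 61963, while n = 249 gives 62001 > 61963; so the answer is 61504.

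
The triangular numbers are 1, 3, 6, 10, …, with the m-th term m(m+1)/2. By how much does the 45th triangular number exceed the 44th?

45

Consecutive triangular numbers differ by n: T_{45} − T_{44} = 45.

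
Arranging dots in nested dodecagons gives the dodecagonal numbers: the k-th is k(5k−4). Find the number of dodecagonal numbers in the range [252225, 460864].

The n-th dodecagonal number is n(5n−4).
Smallest index with value ≥ 252225: n = 225 (giving 252225).
Largest index with value ≤ 460864: n = 304 (giving 460864).
Indices 225 through 304: 80 terms.

80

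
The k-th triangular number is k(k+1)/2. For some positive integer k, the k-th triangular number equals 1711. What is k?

Set n(n+1)/2 = 1711, giving n² + n − 3422 = 0.
The discriminant is 1 + 8·1711 = 13689, and √13689 = 117.
So n = (-1 + 117) / 2 = 116/2 = 58.

58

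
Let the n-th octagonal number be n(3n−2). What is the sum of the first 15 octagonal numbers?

Σ i(3i−2) = 3Σi² − 2Σi over i = 1..15.
Σi = 120 and Σi² = 1240.
3·1240 − 2·120 = 3480.

3480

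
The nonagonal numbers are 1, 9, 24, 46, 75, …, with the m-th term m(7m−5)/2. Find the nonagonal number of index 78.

78·(7·78 − 5)/2 = 78·541/2 = 21099.

21099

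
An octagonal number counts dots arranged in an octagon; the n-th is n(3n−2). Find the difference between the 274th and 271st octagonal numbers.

274·(3·274 − 2) = 224680 and 271·(3·271 − 2) = 219781.
Difference: 224680 − 219781 = 4899.

4899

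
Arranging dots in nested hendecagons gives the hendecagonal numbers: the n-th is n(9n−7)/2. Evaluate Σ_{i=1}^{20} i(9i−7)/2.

Σ i(9i−7)/2 = (9Σi² − 7Σi) / 2 over i = 1..20.
Σi = 210 and Σi² = 2870.
(9·2870 − 7·210) / 2 = 24360/2 = 12180.

12180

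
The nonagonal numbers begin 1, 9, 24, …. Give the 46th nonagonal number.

7291

The 46th nonagonal number is n(7n−5)/2 with n = 46.
46·(7·46 − 5)/2 = 46·317/2 = 7291.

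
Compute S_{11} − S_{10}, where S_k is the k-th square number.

n² − (n−1)² = 2n − 1, so 11² − 10² = 2·11 − 1 = 21.

21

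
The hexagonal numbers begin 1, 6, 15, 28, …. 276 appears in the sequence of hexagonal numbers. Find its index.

Set n(2n−1) = 276, giving 2n² − n − 276 = 0.
The discriminant is 1 + 8·276 = 2209, and √2209 = 47.
So n = (1 + 47) / 4 = 48/4 = 12.

12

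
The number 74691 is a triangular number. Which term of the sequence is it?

Set n(n+1)/2 = 74691, giving n² + n − 149382 = 0.
The discriminant is 1 + 8·74691 = 597529, and √597529 = 773.
So n = (-1 + 773) / 2 = 772/2 = 386.

386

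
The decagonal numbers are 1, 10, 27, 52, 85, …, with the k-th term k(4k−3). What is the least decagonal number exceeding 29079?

29326

Solve n(4n−3) > 29079 for integer n.
The largest n with value ≤ 29079 is 85 (since 28645 ≤ 29079 < 29326), so the first above is n = 86, value 29326.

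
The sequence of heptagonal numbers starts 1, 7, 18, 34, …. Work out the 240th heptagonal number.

143640

240·(5·240 − 3)/2 = 240·1197/2 = 143640.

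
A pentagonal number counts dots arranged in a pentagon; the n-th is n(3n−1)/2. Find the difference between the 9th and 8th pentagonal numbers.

25

Consecutive pentagonal numbers differ by 3n − 2: here 3·9 − 2 = 25.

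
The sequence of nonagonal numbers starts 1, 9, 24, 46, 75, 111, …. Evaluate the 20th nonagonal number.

1350

20·(7·20 − 5)/2 = 20·135/2 = 1350.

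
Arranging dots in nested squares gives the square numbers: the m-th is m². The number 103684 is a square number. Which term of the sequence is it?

322

We need n² = 103684, so n = √103684 = 322.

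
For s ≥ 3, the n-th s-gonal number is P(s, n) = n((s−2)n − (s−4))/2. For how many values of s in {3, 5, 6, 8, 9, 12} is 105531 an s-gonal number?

s = 3: P(3, 458) = 105111 and P(3, 459) = 105570; 105531 is not s-gonal.
s = 5: P(5, 265) = 105205 and P(5, 266) = 106001; 105531 is not s-gonal.
s = 6: P(6, 229) = 104653 and P(6, 230) = 105570; 105531 is not s-gonal.
s = 8: P(8, 187) = 104533 and P(8, 188) = 105656; 105531 is not s-gonal.
s = 9: P(9, 174) = 105531. ✓
s = 12: P(12, 145) = 104545 and P(12, 146) = 105996; 105531 is not s-gonal.
Hits: s ∈ {9} → 1.

1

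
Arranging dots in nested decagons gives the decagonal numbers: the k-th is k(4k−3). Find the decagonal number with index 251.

251251

251·(4·251 − 3) = 251·1001 = 251251.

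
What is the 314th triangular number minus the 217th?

25802

314·315/2 = 49455 and 217·218/2 = 23653.
Difference: 49455 − 23653 = 25802.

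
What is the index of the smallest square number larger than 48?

Solve n² > 48 for integer n.
The largest n with value ≤ 48 is 6 (since 36 ≤ 48 < 49), so the first above is n = 7, value 49.

7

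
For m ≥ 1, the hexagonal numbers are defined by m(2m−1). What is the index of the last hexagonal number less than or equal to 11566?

76

Solve n(2n−1) ≤ 11566 for integer n.
n = 76 gives 11476 ≤ 11566, while n = 77 gives 11781 > 11566; so the answer is index 76.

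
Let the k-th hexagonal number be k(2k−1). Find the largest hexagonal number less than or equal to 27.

Solve n(2n−1) ≤ 27 for integer n.
n = 3 gives 15 ≤ 27, while n = 4 gives 28 > 27; so the answer is 15.

15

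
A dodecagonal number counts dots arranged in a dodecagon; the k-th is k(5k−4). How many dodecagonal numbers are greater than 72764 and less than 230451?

94

The n-th dodecagonal number is n(5n−4).
Smallest index with value > 72764: n = 122 (giving 73932).
Largest index with value < 230451: n = 215 (giving 230265).
Indices 122 through 215: 94 terms.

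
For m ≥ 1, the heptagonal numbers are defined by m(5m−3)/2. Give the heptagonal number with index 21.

The 21st heptagonal number is n(5n−3)/2 with n = 21.
21·(5·21 − 3)/2 = 21·102/2 = 21·51 = 1071.

1071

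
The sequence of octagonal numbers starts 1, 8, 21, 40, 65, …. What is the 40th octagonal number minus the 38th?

40·(3·40 − 2) = 4720 and 38·(3·38 − 2) = 4256.
Difference: 4720 − 4256 = 464.

464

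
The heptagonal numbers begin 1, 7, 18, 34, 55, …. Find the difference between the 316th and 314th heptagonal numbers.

3147

316·(5·316 − 3)/2 = 249166 and 314·(5·314 − 3)/2 = 246019.
Difference: 249166 − 246019 = 3147.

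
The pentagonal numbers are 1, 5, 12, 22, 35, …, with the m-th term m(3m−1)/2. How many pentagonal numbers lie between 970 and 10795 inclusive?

The n-th pentagonal number is n(3n−1)/2.
Smallest index with value ≥ 970: n = 26 (giving 1001).
Largest index with value ≤ 10795: n = 85 (giving 10795).
Indices 26 through 85: 60 terms.

60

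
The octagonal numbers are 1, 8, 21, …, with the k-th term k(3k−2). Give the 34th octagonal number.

3400

34·(3·34 − 2) = 34·100 = 3400.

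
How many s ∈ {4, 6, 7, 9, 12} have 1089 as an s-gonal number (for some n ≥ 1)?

2

s = 4: P(4, 33) = 1089. ✓
s = 6: P(6, 23) = 1035 and P(6, 24) = 1128; 1089 is not s-gonal.
s = 7: P(7, 21) = 1071 and P(7, 22) = 1177; 1089 is not s-gonal.
s = 9: P(9, 18) = 1089. ✓
s = 12: P(12, 15) = 1065 and P(12, 16) = 1216; 1089 is not s-gonal.
Hits: s ∈ {4, 9} → 2.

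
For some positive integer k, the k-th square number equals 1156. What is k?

We need n² = 1156, so n = √1156 = 34.

34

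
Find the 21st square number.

The 21st square number is n² with n = 21.
21² = 441.

441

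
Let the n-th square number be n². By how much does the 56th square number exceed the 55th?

111

n² − (n−1)² = 2n − 1, so 56² − 55² = 2·56 − 1 = 111.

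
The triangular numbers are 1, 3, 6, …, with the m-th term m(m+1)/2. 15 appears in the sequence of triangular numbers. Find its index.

5

Set n(n+1)/2 = 15, giving n² + n − 30 = 0.
The discriminant is 1 + 8·15 = 121, and √121 = 11.
So n = (-1 + 11) / 2 = 10/2 = 5.
Check: 5·6/2 = 15. ✓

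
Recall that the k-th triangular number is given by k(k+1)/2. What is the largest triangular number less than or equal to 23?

Solve n(n+1)/2 ≤ 23 for integer n.
n = 6 gives 21 ≤ 23, while n = 7 gives 28 > 23; so the answer is 21.

21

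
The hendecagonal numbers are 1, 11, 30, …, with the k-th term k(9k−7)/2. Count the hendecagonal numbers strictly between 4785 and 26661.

44

The n-th hendecagonal number is n(9n−7)/2.
Smallest index with value > 4785: n = 34 (giving 5083).
Largest index with value < 26661: n = 77 (giving 26411).
Indices 34 through 77: 44 terms.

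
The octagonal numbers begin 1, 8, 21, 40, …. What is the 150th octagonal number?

67200

150·(3·150 − 2) = 150·448 = 67200.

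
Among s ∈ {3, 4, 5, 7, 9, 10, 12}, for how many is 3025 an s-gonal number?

2

s = 3: P(3, 77) = 3003 and P(3, 78) = 3081; 3025 is not s-gonal.
s = 4: P(4, 55) = 3025. ✓
s = 5: P(5, 45) = 3015 and P(5, 46) = 3151; 3025 is not s-gonal.
s = 7: P(7, 35) = 3010 and P(7, 36) = 3186; 3025 is not s-gonal.
s = 9: P(9, 29) = 2871 and P(9, 30) = 3075; 3025 is not s-gonal.
s = 10: P(10, 27) = 2835 and P(10, 28) = 3052; 3025 is not s-gonal.
s = 12: P(12, 25) = 3025. ✓
Hits: s ∈ {4, 12} → 2.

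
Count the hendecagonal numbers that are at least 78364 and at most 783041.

The n-th hendecagonal number is n(9n−7)/2.
Smallest index with value ≥ 78364: n = 133 (giving 79135).
Largest index with value ≤ 783041: n = 417 (giving 781041).
Indices 133 through 417: 285 terms.

285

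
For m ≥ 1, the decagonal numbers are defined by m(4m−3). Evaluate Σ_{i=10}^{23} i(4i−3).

15463

Σ i(4i−3) = 4Σi² − 3Σi over i = 10..23.
Σi = 276 − 45 = 231 and Σi² = 4324 − 285 = 4039.
4·4039 − 3·231 = 15463.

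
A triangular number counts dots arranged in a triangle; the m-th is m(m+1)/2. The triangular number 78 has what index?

12

Set n(n+1)/2 = 78, giving n² + n − 156 = 0.
The discriminant is 1 + 8·78 = 625, and √625 = 25.
So n = (-1 + 25) / 2 = 24/2 = 12.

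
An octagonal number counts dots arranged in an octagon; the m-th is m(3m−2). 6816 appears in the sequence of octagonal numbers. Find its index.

Set n(3n−2) = 6816, giving 3n² − 2n − 6816 = 0.
The discriminant is 4 + 12·6816 = 81796, and √81796 = 286.
So n = (2 + 286) / 6 = 288/6 = 48.

48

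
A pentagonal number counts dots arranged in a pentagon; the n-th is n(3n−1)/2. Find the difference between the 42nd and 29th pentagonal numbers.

1378

42·(3·42 − 1)/2 = 2625 and 29·(3·29 − 1)/2 = 1247.
Difference: 2625 − 1247 = 1378.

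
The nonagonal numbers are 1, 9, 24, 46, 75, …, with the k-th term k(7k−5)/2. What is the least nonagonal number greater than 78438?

79426

Solve n(7n−5)/2 > 78438 for integer n.
The largest n with value ≤ 78438 is 150 (since 78375 ≤ 78438 < 79426), so the first above is n = 151, value 79426.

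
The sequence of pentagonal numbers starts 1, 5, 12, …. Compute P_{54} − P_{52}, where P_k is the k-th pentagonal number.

54·(3·54 − 1)/2 = 4347 and 52·(3·52 − 1)/2 = 4030.
Difference: 4347 − 4030 = 317.

317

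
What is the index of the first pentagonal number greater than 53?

7

Solve n(3n−1)/2 > 53 for integer n.
The largest n with value ≤ 53 is 6 (since 51 ≤ 53 < 70), so the first above is n = 7, value 70.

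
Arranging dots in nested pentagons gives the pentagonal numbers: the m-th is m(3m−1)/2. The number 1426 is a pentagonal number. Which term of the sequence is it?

31

Set n(3n−1)/2 = 1426, giving 3n² − n − 2852 = 0.
The discriminant is 1 + 24·1426 = 34225, and √34225 = 185.
So n = (1 + 185) / 6 = 186/6 = 31.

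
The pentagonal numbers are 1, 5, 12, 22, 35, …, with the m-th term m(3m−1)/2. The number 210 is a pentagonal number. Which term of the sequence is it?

12

Set n(3n−1)/2 = 210, giving 3n² − n − 420 = 0.
The discriminant is 1 + 24·210 = 5041, and √5041 = 71.
So n = (1 + 71) / 6 = 72/6 = 12.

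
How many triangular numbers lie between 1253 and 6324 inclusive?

62

The n-th triangular number is n(n+1)/2.
Smallest index with value ≥ 1253: n = 50 (giving 1275).
Largest index with value ≤ 6324: n = 111 (giving 6216).
Indices 50 through 111: 62 terms.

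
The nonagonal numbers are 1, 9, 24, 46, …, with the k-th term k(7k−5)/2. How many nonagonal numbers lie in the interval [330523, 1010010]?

The n-th nonagonal number is n(7n−5)/2.
Smallest index with value ≥ 330523: n = 308 (giving 331254).
Largest index with value ≤ 1010010: n = 537 (giving 1007949).
Indices 308 through 537: 230 terms.

230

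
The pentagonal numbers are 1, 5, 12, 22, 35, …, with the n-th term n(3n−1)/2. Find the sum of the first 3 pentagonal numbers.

Σ i(3i−1)/2 = (3Σi² − Σi) / 2 over i = 1..3.
Σi = 6 and Σi² = 14.
(3·14 − 1·6) / 2 = 36/2 = 18.

18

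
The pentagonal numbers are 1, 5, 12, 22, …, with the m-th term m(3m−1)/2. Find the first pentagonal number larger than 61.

Solve n(3n−1)/2 > 61 for integer n.
The largest n with value ≤ 61 is 6 (since 51 ≤ 61 < 70), so the first above is n = 7, value 70.

70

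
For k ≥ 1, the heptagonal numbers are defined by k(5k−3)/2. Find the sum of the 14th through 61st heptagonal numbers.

Σ i(5i−3)/2 = (5Σi² − 3Σi) / 2 over i = 14..61.
Σi = 1891 − 91 = 1800 and Σi² = 77531 − 819 = 76712.
(5·76712 − 3·1800) / 2 = 378160/2 = 189080.

189080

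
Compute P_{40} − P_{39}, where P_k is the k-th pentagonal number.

Consecutive pentagonal numbers differ by 3n − 2: here 3·40 − 2 = 118.

118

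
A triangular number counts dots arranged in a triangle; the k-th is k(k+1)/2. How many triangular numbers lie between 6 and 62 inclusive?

8

The n-th triangular number is n(n+1)/2.
Smallest index with value ≥ 6: n = 3 (giving 6).
Largest index with value ≤ 62: n = 10 (giving 55).
Indices 3 through 10: 8 terms.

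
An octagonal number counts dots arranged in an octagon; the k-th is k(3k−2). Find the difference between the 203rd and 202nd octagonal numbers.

Consecutive octagonal numbers differ by 6n − 5: here 6·203 − 5 = 1213.

1213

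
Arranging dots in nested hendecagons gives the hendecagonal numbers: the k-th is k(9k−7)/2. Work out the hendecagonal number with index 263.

The 263rd hendecagonal number is n(9n−7)/2 with n = 263.
263·(9·263 − 7)/2 = 263·2360/2 = 263·1180 = 310340.

310340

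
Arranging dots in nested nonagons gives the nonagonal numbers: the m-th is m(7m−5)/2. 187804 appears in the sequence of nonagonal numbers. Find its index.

Set n(7n−5)/2 = 187804, giving 7n² − 5n − 375608 = 0.
So n = (5 + 3243) / 14 = 3248/14 = 232.

232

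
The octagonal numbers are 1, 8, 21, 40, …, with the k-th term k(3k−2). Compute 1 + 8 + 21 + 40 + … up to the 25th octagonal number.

Σ i(3i−2) = 3Σi² − 2Σi over i = 1..25.
Σi = 325 and Σi² = 5525.
3·5525 − 2·325 = 15925.

15925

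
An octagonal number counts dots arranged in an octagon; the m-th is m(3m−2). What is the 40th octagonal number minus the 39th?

Consecutive octagonal numbers differ by 6n − 5: here 6·40 − 5 = 235.

235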